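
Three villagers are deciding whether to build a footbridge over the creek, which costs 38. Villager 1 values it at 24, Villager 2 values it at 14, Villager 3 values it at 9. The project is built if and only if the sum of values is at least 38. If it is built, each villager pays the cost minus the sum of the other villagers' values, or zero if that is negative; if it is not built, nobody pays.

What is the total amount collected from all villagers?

20

Total value 47 ≥ cost 38, so it is built.
Villager 1: others sum to 23; max(0, 38 - 23) = 15.
Villager 2: others sum to 33; max(0, 38 - 33) = 5.
Villager 3: others sum to 38; max(0, 38 - 38) = 0.
Total collected = 15 + 5 + 0 = 20.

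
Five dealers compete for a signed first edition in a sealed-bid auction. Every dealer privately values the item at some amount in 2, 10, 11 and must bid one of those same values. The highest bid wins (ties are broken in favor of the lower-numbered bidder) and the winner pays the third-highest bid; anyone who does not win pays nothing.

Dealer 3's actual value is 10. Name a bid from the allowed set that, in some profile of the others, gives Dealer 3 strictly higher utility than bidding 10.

11

Suppose Dealer 1 bids 2, Dealer 2 bids 2, Dealer 4 bids 2 and Dealer 5 bids 11.
Bid 10: loses, pays 0, utility 0.
Bid 11: wins, pays 2, utility 10 - 2 = 8.
So bidding 11 beats truth here (8 > 0).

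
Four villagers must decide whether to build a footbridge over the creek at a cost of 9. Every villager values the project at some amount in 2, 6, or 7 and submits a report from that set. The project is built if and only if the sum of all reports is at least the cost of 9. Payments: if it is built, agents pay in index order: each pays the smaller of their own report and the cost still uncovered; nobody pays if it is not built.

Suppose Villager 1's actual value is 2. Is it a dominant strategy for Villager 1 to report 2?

Check each profile of the others' reports and compare truth against every alternative report.
Others report (2, 2, 2): truth gives 0, best alternative gives -4.
Others report (2, 2, 6): truth gives 0, best alternative gives -4.
Others report (2, 2, 7): truth gives 0, best alternative gives -4.
Others report (2, 6, 2): truth gives 0, best alternative gives -4.
Others report (2, 6, 6): truth gives 0, best alternative gives -4.
Others report (2, 6, 7): truth gives 0, best alternative gives -4.
(Remaining 21 profiles checked similarly; truth is weakly best in each.)
In every case the truthful report is at least as good as any alternative, so it is a dominant strategy.

Yes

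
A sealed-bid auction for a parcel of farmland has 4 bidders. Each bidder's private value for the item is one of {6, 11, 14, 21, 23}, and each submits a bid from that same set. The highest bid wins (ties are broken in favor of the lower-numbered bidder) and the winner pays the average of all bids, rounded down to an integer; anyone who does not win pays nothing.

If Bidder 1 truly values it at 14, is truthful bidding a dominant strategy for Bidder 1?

No

Consider the case where Bidder 2 bids 6, Bidder 3 bids 6 and Bidder 4 bids 6.
Truthful bid 14: wins, pays 8, utility 14 - 8 = 6.
Bid 6 instead: wins, pays 6, utility 14 - 6 = 8.
Since 8 > 6, bidding 6 is strictly better here, so truthful bidding is not dominant.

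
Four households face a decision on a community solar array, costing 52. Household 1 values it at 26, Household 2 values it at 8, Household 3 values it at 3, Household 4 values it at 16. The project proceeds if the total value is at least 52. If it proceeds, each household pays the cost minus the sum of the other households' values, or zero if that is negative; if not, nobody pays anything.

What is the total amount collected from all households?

49

Total value 53 ≥ cost 52, so it is built.
Household 1: others sum to 27; max(0, 52 - 27) = 25.
Household 2: others sum to 45; max(0, 52 - 45) = 7.
Household 3: others sum to 50; max(0, 52 - 50) = 2.
Household 4: others sum to 37; max(0, 52 - 37) = 15.
Total collected = 25 + 7 + 2 + 15 = 49.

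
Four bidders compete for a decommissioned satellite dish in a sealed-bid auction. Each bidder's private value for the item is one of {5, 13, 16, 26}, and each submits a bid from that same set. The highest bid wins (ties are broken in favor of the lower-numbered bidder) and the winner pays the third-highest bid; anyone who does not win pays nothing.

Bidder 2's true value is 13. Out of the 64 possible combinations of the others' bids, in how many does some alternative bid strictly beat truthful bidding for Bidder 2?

Others bid (5, 5, 16): truth gives 0; bid 16 gives 8 > 0. Violating.
Others bid (5, 5, 26): truth gives 0; bid 26 gives 8 > 0. Violating.
Others bid (5, 16, 5): truth gives 0; bid 16 gives 8 > 0. Violating.
Others bid (5, 26, 5): truth gives 0; bid 26 gives 8 > 0. Violating.
Others bid (5, 5, 5): truth gives 8; no alternative beats it.
Others bid (5, 5, 13): truth gives 8; no alternative beats it.
(Checking all 64 profiles: 6 have a profitable deviation, 58 do not.)

6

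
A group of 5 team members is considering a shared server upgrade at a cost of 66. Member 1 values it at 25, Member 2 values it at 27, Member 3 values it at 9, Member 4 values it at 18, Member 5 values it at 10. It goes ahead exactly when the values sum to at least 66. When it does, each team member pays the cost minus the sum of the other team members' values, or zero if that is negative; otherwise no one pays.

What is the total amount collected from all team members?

Total value 89 ≥ cost 66, so it is built.
Member 1: others sum to 64; max(0, 66 - 64) = 2.
Member 2: others sum to 62; max(0, 66 - 62) = 4.
Member 3: others sum to 80; max(0, 66 - 80) = 0.
Member 4: others sum to 71; max(0, 66 - 71) = 0.
Member 5: others sum to 79; max(0, 66 - 79) = 0.
Total collected = 2 + 4 + 0 + 0 + 0 = 6.

6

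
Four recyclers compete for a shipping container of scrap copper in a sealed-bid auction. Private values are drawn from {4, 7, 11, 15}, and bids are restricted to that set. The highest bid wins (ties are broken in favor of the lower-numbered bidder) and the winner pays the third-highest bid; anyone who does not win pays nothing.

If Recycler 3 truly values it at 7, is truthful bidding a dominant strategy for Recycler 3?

No

Consider the case where Recycler 1 bids 4, Recycler 2 bids 4 and Recycler 4 bids 11.
Truthful bid 7: loses, pays 0, utility 0.
Bid 11 instead: wins, pays 4, utility 7 - 4 = 3.
Since 3 > 0, bidding 11 is strictly better here, so truthful bidding is not dominant.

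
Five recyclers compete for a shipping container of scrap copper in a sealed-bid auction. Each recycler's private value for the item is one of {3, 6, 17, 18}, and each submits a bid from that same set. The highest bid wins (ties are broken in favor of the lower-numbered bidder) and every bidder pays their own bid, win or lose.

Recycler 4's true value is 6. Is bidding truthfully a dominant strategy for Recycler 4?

Consider the case where Recycler 1 bids 3, Recycler 2 bids 3, Recycler 3 bids 3 and Recycler 5 bids 17.
Truthful bid 6: loses but pays 6, utility -6.
Bid 3 instead: loses but pays 3, utility -3.
Since -3 > -6, bidding 3 is strictly better here, so truthful bidding is not dominant.

No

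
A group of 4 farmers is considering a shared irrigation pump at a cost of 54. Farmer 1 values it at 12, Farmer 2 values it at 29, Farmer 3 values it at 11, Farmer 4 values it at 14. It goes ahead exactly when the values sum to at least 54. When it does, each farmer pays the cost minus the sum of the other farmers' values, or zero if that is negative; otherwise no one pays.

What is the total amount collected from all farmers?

19

Total value 66 ≥ cost 54, so it is built.
Farmer 1: others sum to 54; max(0, 54 - 54) = 0.
Farmer 2: others sum to 37; max(0, 54 - 37) = 17.
Farmer 3: others sum to 55; max(0, 54 - 55) = 0.
Farmer 4: others sum to 52; max(0, 54 - 52) = 2.
Total collected = 0 + 17 + 0 + 2 = 19.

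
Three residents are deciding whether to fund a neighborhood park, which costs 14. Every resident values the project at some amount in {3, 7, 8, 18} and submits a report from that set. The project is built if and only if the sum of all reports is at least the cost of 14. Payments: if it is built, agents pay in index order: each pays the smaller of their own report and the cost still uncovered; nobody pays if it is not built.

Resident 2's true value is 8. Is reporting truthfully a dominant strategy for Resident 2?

No

Consider the case where Resident 1 reports 3 and Resident 3 reports 7.
Truthful report 8: project built, pays 8, utility 8 - 8 = 0.
Report 7 instead: project built, pays 7, utility 8 - 7 = 1.
Since 1 > 0, reporting 7 is strictly better here, so truthful reporting is not dominant.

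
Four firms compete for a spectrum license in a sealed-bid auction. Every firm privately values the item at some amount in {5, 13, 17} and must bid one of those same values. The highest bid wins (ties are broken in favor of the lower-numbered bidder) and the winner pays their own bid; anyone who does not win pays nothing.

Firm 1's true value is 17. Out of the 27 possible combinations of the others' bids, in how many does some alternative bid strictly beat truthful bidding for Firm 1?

8

Others bid (5, 5, 5): truth gives 0; bid 5 gives 12 > 0. Violating.
Others bid (5, 5, 13): truth gives 0; bid 13 gives 4 > 0. Violating.
Others bid (5, 13, 5): truth gives 0; bid 13 gives 4 > 0. Violating.
Others bid (5, 13, 13): truth gives 0; bid 13 gives 4 > 0. Violating.
Others bid (5, 5, 17): truth gives 0; no alternative beats it.
Others bid (5, 13, 17): truth gives 0; no alternative beats it.
(Checking all 27 profiles: 8 have a profitable deviation, 19 do not.)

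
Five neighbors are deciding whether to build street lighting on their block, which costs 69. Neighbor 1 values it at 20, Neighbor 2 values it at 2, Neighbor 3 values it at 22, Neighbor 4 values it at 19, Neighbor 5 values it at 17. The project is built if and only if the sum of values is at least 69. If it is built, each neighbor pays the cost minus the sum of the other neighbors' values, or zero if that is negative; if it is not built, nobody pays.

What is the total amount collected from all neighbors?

34

Total value 80 ≥ cost 69, so it is built.
Neighbor 1: others sum to 60; max(0, 69 - 60) = 9.
Neighbor 2: others sum to 78; max(0, 69 - 78) = 0.
Neighbor 3: others sum to 58; max(0, 69 - 58) = 11.
Neighbor 4: others sum to 61; max(0, 69 - 61) = 8.
Neighbor 5: others sum to 63; max(0, 69 - 63) = 6.
Total collected = 9 + 0 + 11 + 8 + 6 = 34.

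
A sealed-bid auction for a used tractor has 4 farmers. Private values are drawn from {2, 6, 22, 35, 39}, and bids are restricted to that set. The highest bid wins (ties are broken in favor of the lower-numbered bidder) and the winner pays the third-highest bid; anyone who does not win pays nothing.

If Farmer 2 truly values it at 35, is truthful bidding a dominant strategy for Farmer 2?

Consider the case where Farmer 1 bids 2, Farmer 3 bids 2 and Farmer 4 bids 39.
Truthful bid 35: loses, pays 0, utility 0.
Bid 39 instead: wins, pays 2, utility 35 - 2 = 33.
Since 33 > 0, bidding 39 is strictly better here, so truthful bidding is not dominant.

No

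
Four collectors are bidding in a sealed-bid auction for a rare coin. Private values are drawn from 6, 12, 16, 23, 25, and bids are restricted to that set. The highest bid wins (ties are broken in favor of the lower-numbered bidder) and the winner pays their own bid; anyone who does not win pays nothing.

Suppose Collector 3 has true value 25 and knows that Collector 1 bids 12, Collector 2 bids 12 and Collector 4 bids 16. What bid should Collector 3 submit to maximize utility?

Bid 6: loses, pays 0, utility 0.
Bid 12: loses, pays 0, utility 0.
Bid 16: wins, pays 16, utility 25 - 16 = 9.
Bid 23: wins, pays 23, utility 25 - 23 = 2.
Bid 25: wins, pays 25, utility 25 - 25 = 0.
The best choice is 16 with utility 9.

16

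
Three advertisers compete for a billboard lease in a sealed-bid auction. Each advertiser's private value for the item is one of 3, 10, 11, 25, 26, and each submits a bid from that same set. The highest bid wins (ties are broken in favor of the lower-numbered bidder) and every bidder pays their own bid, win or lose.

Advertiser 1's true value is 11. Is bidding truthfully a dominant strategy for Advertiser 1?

Consider the case where Advertiser 2 bids 3 and Advertiser 3 bids 3.
Truthful bid 11: wins, pays 11, utility 11 - 11 = 0.
Bid 3 instead: wins, pays 3, utility 11 - 3 = 8.
Since 8 > 0, bidding 3 is strictly better here, so truthful bidding is not dominant.

No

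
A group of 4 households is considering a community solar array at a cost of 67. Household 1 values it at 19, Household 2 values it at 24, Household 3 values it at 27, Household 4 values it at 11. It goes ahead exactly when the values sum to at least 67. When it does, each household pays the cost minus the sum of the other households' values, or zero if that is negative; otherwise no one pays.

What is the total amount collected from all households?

Total value 81 ≥ cost 67, so it is built.
Household 1: others sum to 62; max(0, 67 - 62) = 5.
Household 2: others sum to 57; max(0, 67 - 57) = 10.
Household 3: others sum to 54; max(0, 67 - 54) = 13.
Household 4: others sum to 70; max(0, 67 - 70) = 0.
Total collected = 5 + 10 + 13 + 0 = 28.

28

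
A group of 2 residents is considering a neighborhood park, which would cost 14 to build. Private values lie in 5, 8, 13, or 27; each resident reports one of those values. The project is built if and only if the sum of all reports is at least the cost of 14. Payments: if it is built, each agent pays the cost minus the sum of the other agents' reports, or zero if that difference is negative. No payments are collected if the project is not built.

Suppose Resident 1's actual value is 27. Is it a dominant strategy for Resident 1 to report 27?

Check each profile of the others' reports and compare truth against every alternative report.
Others report (27): truth gives 27, best alternative gives 27.
Others report (13): truth gives 26, best alternative gives 26.
Others report (8): truth gives 21, best alternative gives 21.
Others report (5): truth gives 18, best alternative gives 18.
In every case the truthful report is at least as good as any alternative, so it is a dominant strategy.

Yes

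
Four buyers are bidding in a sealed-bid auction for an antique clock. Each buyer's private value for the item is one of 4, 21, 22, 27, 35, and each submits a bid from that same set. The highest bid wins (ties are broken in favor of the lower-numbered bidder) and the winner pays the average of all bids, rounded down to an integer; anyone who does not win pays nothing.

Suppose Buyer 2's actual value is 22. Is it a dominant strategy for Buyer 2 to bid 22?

Consider the case where Buyer 1 bids 4, Buyer 3 bids 4 and Buyer 4 bids 27.
Truthful bid 22: loses, pays 0, utility 0.
Bid 27 instead: wins, pays 15, utility 22 - 15 = 7.
Since 7 > 0, bidding 27 is strictly better here, so truthful bidding is not dominant.

No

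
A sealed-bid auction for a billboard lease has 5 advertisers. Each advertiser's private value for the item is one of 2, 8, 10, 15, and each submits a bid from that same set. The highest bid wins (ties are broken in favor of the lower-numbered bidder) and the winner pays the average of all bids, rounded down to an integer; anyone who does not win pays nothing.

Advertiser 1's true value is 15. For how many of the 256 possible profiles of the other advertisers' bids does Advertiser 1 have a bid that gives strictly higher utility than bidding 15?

Others bid (2, 2, 2, 2): truth gives 11; bid 2 gives 13 > 11. Violating.
Others bid (2, 2, 2, 8): truth gives 10; bid 8 gives 11 > 10. Violating.
Others bid (2, 2, 2, 10): truth gives 9; bid 10 gives 10 > 9. Violating.
Others bid (2, 2, 8, 2): truth gives 10; bid 8 gives 11 > 10. Violating.
Others bid (2, 2, 2, 15): truth gives 8; no alternative beats it.
Others bid (2, 2, 8, 15): truth gives 7; no alternative beats it.
(Checking all 256 profiles: 81 have a profitable deviation, 175 do not.)

81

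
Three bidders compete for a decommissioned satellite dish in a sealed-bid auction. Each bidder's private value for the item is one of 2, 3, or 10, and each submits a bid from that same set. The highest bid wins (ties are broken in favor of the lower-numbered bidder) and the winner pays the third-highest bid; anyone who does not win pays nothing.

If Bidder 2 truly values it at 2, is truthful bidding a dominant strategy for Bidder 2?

Check each profile of the others' bids and compare truth against every alternative bid.
Others bid (2, 2): truth gives 0, best alternative gives 0.
Others bid (2, 3): truth gives 0, best alternative gives 0.
Others bid (2, 10): truth gives 0, best alternative gives 0.
Others bid (3, 2): truth gives 0, best alternative gives 0.
Others bid (3, 3): truth gives 0, best alternative gives 0.
Others bid (3, 10): truth gives 0, best alternative gives 0.
(Remaining 3 profiles checked similarly; truth is weakly best in each.)
In every case the truthful bid is at least as good as any alternative, so it is a dominant strategy.

Yes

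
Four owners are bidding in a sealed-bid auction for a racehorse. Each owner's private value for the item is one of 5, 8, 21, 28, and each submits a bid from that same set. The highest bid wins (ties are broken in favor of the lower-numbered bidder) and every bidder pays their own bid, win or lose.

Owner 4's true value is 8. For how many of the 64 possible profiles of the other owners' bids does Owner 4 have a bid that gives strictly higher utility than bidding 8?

63

Others bid (5, 5, 8): truth gives -8; bid 5 gives -5 > -8. Violating.
Others bid (5, 5, 21): truth gives -8; bid 5 gives -5 > -8. Violating.
Others bid (5, 5, 28): truth gives -8; bid 5 gives -5 > -8. Violating.
Others bid (5, 8, 5): truth gives -8; bid 5 gives -5 > -8. Violating.
Others bid (5, 5, 5): truth gives 0; no alternative beats it.
(Checking all 64 profiles: 63 have a profitable deviation, 1 does not.)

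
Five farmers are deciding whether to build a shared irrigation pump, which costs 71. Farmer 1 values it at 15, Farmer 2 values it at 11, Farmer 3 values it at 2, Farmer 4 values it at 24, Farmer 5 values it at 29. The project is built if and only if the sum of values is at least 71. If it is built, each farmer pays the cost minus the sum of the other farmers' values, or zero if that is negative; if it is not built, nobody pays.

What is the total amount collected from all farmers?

Total value 81 ≥ cost 71, so it is built.
Farmer 1: others sum to 66; max(0, 71 - 66) = 5.
Farmer 2: others sum to 70; max(0, 71 - 70) = 1.
Farmer 3: others sum to 79; max(0, 71 - 79) = 0.
Farmer 4: others sum to 57; max(0, 71 - 57) = 14.
Farmer 5: others sum to 52; max(0, 71 - 52) = 19.
Total collected = 5 + 1 + 0 + 14 + 19 = 39.

39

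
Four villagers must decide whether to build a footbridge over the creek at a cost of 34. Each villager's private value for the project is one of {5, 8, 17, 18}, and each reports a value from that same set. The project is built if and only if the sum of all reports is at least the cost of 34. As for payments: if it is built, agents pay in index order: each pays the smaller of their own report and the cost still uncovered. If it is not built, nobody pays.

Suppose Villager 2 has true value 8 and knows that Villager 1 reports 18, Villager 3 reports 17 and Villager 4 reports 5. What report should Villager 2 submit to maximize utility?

5

Report 5: project built, pays 5, utility 8 - 5 = 3.
Report 8: project built, pays 8, utility 8 - 8 = 0.
Report 17: project built, pays 16, utility 8 - 16 = -8.
Report 18: project built, pays 16, utility 8 - 16 = -8.
The best choice is 5 with utility 3.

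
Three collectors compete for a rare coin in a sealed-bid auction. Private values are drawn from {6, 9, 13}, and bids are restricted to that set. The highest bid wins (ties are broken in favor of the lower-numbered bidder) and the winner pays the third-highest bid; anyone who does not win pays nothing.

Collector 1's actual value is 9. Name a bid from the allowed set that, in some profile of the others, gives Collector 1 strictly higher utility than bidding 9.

13

Suppose Collector 2 bids 6 and Collector 3 bids 13.
Bid 9: loses, pays 0, utility 0.
Bid 13: wins, pays 6, utility 9 - 6 = 3.
So bidding 13 beats truth here (3 > 0).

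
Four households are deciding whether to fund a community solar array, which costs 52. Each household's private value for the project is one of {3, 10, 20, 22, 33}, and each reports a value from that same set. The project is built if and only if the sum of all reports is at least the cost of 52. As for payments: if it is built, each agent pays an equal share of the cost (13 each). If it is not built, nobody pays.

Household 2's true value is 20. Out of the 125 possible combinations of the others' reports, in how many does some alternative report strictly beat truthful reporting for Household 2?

Others report (3, 3, 20): truth gives 0; report 33 gives 7 > 0. Violating.
Others report (3, 3, 22): truth gives 0; report 33 gives 7 > 0. Violating.
Others report (3, 10, 10): truth gives 0; report 33 gives 7 > 0. Violating.
Others report (3, 20, 3): truth gives 0; report 33 gives 7 > 0. Violating.
Others report (3, 3, 3): truth gives 0; no alternative beats it.
Others report (3, 3, 10): truth gives 0; no alternative beats it.
(Checking all 125 profiles: 10 have a profitable deviation, 115 do not.)

10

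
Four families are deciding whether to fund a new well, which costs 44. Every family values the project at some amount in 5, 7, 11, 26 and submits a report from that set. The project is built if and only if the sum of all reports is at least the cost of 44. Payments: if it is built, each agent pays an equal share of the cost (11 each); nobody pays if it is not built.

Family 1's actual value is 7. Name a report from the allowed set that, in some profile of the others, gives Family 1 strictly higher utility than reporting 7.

Suppose Family 2 reports 5, Family 3 reports 7 and Family 4 reports 26.
Report 7: project built, pays 11, utility 7 - 11 = -4.
Report 5: project not built, utility 0.
So reporting 5 beats truth here (0 > -4).

5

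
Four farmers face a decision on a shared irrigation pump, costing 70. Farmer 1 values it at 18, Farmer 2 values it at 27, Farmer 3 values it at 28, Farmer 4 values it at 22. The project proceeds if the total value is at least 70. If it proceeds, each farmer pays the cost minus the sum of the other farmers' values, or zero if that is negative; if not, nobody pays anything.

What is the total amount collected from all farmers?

Total value 95 ≥ cost 70, so it is built.
Farmer 1: others sum to 77; max(0, 70 - 77) = 0.
Farmer 2: others sum to 68; max(0, 70 - 68) = 2.
Farmer 3: others sum to 67; max(0, 70 - 67) = 3.
Farmer 4: others sum to 73; max(0, 70 - 73) = 0.
Total collected = 0 + 2 + 3 + 0 = 5.

5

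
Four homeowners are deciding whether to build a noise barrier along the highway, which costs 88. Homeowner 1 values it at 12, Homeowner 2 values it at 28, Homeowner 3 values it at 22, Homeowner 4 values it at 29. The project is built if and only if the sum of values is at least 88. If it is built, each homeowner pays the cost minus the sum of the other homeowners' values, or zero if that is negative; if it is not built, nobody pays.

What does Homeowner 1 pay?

Total value 91 ≥ cost 88, so the project is built.
The other homeowners' values sum to 79.
Cost minus that sum is 88 - 79 = 9.

9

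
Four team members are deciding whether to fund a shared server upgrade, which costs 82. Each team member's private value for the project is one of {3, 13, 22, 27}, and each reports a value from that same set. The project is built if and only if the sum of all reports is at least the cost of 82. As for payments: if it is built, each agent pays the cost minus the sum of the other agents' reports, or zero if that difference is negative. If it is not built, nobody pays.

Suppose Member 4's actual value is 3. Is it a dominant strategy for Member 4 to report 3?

Yes

Check each profile of the others' reports and compare truth against every alternative report.
Others report (22, 22, 27): truth gives 0, best alternative gives -8.
Others report (22, 27, 22): truth gives 0, best alternative gives -8.
Others report (27, 22, 22): truth gives 0, best alternative gives -8.
Others report (22, 27, 27): truth gives 0, best alternative gives -3.
Others report (27, 22, 27): truth gives 0, best alternative gives -3.
Others report (27, 27, 22): truth gives 0, best alternative gives -3.
(Remaining 58 profiles checked similarly; truth is weakly best in each.)
In every case the truthful report is at least as good as any alternative, so it is a dominant strategy.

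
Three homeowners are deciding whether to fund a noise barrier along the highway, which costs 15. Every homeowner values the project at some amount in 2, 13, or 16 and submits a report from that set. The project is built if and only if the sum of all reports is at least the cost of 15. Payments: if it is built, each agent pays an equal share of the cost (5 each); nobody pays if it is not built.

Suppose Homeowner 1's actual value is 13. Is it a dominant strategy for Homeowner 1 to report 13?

Check each profile of the others' reports and compare truth against every alternative report.
Others report (2, 2): truth gives 8, best alternative gives 8.
Others report (2, 13): truth gives 8, best alternative gives 8.
Others report (2, 16): truth gives 8, best alternative gives 8.
Others report (13, 2): truth gives 8, best alternative gives 8.
Others report (13, 13): truth gives 8, best alternative gives 8.
Others report (13, 16): truth gives 8, best alternative gives 8.
(Remaining 3 profiles checked similarly; truth is weakly best in each.)
In every case the truthful report is at least as good as any alternative, so it is a dominant strategy.

Yes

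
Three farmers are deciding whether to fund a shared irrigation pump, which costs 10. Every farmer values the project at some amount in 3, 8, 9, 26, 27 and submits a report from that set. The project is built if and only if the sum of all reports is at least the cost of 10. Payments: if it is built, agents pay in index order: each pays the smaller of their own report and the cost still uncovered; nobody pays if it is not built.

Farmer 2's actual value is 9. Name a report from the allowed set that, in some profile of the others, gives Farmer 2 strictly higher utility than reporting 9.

Suppose Farmer 1 reports 3 and Farmer 3 reports 8.
Report 9: project built, pays 7, utility 9 - 7 = 2.
Report 3: project built, pays 3, utility 9 - 3 = 6.
So reporting 3 beats truth here (6 > 2).

3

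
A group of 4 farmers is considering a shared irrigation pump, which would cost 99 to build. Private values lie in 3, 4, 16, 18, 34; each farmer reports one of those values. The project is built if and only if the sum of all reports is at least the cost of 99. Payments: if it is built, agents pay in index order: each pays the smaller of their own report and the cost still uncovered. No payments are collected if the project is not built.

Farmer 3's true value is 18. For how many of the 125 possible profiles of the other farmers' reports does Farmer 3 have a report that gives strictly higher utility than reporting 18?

7

Others report (16, 34, 34): truth gives 0; report 16 gives 2 > 0. Violating.
Others report (18, 34, 34): truth gives 0; report 16 gives 2 > 0. Violating.
Others report (34, 16, 34): truth gives 0; report 16 gives 2 > 0. Violating.
Others report (34, 18, 34): truth gives 0; report 16 gives 2 > 0. Violating.
Others report (3, 3, 3): truth gives 0; no alternative beats it.
Others report (3, 3, 4): truth gives 0; no alternative beats it.
(Checking all 125 profiles: 7 have a profitable deviation, 118 do not.)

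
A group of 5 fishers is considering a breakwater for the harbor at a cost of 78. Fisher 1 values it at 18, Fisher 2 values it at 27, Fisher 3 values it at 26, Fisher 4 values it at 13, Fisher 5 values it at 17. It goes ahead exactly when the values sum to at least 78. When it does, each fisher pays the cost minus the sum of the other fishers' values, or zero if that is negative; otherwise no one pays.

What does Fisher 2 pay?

4

Total value 101 ≥ cost 78, so the project is built.
The other fishers' values sum to 74.
Cost minus that sum is 78 - 74 = 4.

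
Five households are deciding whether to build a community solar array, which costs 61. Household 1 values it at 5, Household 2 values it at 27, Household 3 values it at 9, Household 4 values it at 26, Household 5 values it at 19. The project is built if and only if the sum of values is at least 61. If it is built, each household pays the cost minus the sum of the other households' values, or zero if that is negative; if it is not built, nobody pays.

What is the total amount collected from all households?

Total value 86 ≥ cost 61, so it is built.
Household 1: others sum to 81; max(0, 61 - 81) = 0.
Household 2: others sum to 59; max(0, 61 - 59) = 2.
Household 3: others sum to 77; max(0, 61 - 77) = 0.
Household 4: others sum to 60; max(0, 61 - 60) = 1.
Household 5: others sum to 67; max(0, 61 - 67) = 0.
Total collected = 0 + 2 + 0 + 1 + 0 = 3.

3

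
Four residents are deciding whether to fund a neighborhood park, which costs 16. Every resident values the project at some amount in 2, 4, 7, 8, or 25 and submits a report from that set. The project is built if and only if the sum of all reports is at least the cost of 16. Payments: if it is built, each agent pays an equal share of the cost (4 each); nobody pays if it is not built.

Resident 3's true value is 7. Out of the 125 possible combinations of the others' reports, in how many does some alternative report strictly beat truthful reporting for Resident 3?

Others report (2, 2, 2): truth gives 0; report 25 gives 3 > 0. Violating.
Others report (2, 2, 4): truth gives 0; report 8 gives 3 > 0. Violating.
Others report (2, 4, 2): truth gives 0; report 8 gives 3 > 0. Violating.
Others report (4, 2, 2): truth gives 0; report 8 gives 3 > 0. Violating.
Others report (2, 2, 7): truth gives 3; no alternative beats it.
Others report (2, 2, 8): truth gives 3; no alternative beats it.
(Checking all 125 profiles: 4 have a profitable deviation, 121 do not.)

4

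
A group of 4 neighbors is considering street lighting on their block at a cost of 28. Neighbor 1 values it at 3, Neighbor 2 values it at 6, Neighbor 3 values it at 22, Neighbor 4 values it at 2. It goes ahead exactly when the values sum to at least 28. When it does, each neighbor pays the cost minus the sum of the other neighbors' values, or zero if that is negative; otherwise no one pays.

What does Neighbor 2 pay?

Total value 33 ≥ cost 28, so the project is built.
The other neighbors' values sum to 27.
Cost minus that sum is 28 - 27 = 1.

1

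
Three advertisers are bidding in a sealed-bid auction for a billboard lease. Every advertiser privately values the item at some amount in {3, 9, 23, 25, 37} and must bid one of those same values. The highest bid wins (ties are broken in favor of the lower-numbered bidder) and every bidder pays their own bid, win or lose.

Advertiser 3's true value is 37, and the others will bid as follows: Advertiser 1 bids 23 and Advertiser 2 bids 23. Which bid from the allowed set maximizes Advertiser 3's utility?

25

Bid 3: loses but pays 3, utility -3.
Bid 9: loses but pays 9, utility -9.
Bid 23: loses but pays 23, utility -23.
Bid 25: wins, pays 25, utility 37 - 25 = 12.
Bid 37: wins, pays 37, utility 37 - 37 = 0.
The best choice is 25 with utility 12.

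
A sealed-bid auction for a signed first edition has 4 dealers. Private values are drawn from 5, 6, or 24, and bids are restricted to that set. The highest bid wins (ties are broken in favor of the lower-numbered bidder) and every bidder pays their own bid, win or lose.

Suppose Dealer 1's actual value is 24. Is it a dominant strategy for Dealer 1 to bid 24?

Consider the case where Dealer 2 bids 5, Dealer 3 bids 5 and Dealer 4 bids 5.
Truthful bid 24: wins, pays 24, utility 24 - 24 = 0.
Bid 5 instead: wins, pays 5, utility 24 - 5 = 19.
Since 19 > 0, bidding 5 is strictly better here, so truthful bidding is not dominant.

No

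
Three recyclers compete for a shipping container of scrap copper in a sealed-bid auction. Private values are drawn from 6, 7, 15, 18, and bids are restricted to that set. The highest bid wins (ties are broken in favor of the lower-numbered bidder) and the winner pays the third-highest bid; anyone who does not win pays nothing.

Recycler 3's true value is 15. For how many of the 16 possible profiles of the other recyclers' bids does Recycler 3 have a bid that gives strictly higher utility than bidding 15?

4

Others bid (6, 15): truth gives 0; bid 18 gives 9 > 0. Violating.
Others bid (7, 15): truth gives 0; bid 18 gives 8 > 0. Violating.
Others bid (15, 6): truth gives 0; bid 18 gives 9 > 0. Violating.
Others bid (15, 7): truth gives 0; bid 18 gives 8 > 0. Violating.
Others bid (6, 6): truth gives 9; no alternative beats it.
Others bid (6, 7): truth gives 9; no alternative beats it.
(Checking all 16 profiles: 4 have a profitable deviation, 12 do not.)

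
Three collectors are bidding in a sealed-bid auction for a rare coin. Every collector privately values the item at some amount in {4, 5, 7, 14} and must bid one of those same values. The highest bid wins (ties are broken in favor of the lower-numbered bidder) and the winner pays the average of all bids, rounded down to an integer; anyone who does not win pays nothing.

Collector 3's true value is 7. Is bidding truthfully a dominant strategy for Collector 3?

No

Consider the case where Collector 1 bids 4 and Collector 2 bids 4.
Truthful bid 7: wins, pays 5, utility 7 - 5 = 2.
Bid 5 instead: wins, pays 4, utility 7 - 4 = 3.
Since 3 > 2, bidding 5 is strictly better here, so truthful bidding is not dominant.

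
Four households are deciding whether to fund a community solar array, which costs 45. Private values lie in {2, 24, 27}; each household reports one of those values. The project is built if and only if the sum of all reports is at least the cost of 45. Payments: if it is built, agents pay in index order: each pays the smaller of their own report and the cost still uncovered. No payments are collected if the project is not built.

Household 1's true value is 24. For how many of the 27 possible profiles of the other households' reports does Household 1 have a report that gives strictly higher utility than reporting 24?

20

Others report (2, 24, 24): truth gives 0; report 2 gives 22 > 0. Violating.
Others report (2, 24, 27): truth gives 0; report 2 gives 22 > 0. Violating.
Others report (2, 27, 24): truth gives 0; report 2 gives 22 > 0. Violating.
Others report (2, 27, 27): truth gives 0; report 2 gives 22 > 0. Violating.
Others report (2, 2, 2): truth gives 0; no alternative beats it.
Others report (2, 2, 24): truth gives 0; no alternative beats it.
(Checking all 27 profiles: 20 have a profitable deviation, 7 do not.)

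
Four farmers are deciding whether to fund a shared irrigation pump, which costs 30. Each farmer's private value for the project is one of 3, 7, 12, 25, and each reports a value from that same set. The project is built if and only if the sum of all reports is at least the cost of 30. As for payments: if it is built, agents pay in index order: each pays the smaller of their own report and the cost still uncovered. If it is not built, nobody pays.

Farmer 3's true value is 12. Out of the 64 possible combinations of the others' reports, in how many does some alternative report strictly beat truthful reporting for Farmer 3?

Others report (3, 3, 25): truth gives 0; report 3 gives 9 > 0. Violating.
Others report (3, 7, 25): truth gives 0; report 3 gives 9 > 0. Violating.
Others report (3, 12, 12): truth gives 0; report 3 gives 9 > 0. Violating.
Others report (3, 12, 25): truth gives 0; report 3 gives 9 > 0. Violating.
Others report (3, 3, 3): truth gives 0; no alternative beats it.
Others report (3, 3, 7): truth gives 0; no alternative beats it.
(Checking all 64 profiles: 19 have a profitable deviation, 45 do not.)

19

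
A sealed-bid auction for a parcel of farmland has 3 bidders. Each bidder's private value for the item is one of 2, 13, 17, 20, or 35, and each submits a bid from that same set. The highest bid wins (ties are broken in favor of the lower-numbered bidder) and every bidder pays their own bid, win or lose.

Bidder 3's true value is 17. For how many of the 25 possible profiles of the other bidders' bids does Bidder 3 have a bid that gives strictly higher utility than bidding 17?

22

Others bid (2, 2): truth gives 0; bid 13 gives 4 > 0. Violating.
Others bid (2, 17): truth gives -17; bid 2 gives -2 > -17. Violating.
Others bid (2, 20): truth gives -17; bid 2 gives -2 > -17. Violating.
Others bid (2, 35): truth gives -17; bid 2 gives -2 > -17. Violating.
Others bid (2, 13): truth gives 0; no alternative beats it.
Others bid (13, 2): truth gives 0; no alternative beats it.
(Checking all 25 profiles: 22 have a profitable deviation, 3 do not.)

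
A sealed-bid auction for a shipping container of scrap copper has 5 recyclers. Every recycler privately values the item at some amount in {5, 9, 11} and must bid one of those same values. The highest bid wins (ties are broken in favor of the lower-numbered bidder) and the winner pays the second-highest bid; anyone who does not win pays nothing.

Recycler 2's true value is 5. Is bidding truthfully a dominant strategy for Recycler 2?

Check each profile of the others' bids and compare truth against every alternative bid.
Others bid (5, 5, 5, 9): truth gives 0, best alternative gives -4.
Others bid (5, 5, 9, 5): truth gives 0, best alternative gives -4.
Others bid (5, 5, 9, 9): truth gives 0, best alternative gives -4.
Others bid (5, 9, 5, 5): truth gives 0, best alternative gives -4.
Others bid (5, 9, 5, 9): truth gives 0, best alternative gives -4.
Others bid (5, 9, 9, 5): truth gives 0, best alternative gives -4.
(Remaining 75 profiles checked similarly; truth is weakly best in each.)
In every case the truthful bid is at least as good as any alternative, so it is a dominant strategy.

Yes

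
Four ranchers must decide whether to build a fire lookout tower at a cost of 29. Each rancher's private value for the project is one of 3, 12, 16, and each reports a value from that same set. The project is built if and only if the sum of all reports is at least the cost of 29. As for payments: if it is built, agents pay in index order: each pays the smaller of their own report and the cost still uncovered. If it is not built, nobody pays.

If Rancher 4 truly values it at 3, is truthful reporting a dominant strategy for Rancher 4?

Check each profile of the others' reports and compare truth against every alternative report.
Others report (3, 3, 12): truth gives 0, best alternative gives -8.
Others report (3, 12, 3): truth gives 0, best alternative gives -8.
Others report (12, 3, 3): truth gives 0, best alternative gives -8.
Others report (3, 3, 16): truth gives 0, best alternative gives -4.
Others report (3, 16, 3): truth gives 0, best alternative gives -4.
Others report (16, 3, 3): truth gives 0, best alternative gives -4.
(Remaining 21 profiles checked similarly; truth is weakly best in each.)
In every case the truthful report is at least as good as any alternative, so it is a dominant strategy.

Yes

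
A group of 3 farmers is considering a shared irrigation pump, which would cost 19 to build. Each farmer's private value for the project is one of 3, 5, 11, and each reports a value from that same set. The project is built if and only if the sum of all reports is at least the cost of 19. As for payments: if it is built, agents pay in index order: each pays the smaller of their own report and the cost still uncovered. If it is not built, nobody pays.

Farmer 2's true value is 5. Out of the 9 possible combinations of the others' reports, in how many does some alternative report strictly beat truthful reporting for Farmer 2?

3

Others report (5, 11): truth gives 0; report 3 gives 2 > 0. Violating.
Others report (11, 5): truth gives 0; report 3 gives 2 > 0. Violating.
Others report (11, 11): truth gives 0; report 3 gives 2 > 0. Violating.
Others report (3, 3): truth gives 0; no alternative beats it.
Others report (3, 5): truth gives 0; no alternative beats it.
(Checking all 9 profiles: 3 have a profitable deviation, 6 do not.)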